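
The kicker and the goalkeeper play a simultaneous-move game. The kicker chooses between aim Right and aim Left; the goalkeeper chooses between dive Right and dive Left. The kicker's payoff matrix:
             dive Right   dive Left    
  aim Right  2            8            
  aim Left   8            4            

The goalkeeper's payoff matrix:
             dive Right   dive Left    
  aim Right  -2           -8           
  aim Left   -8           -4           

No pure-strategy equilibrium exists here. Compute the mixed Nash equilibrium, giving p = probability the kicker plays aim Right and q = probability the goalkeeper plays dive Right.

The kicker's mix must leave the goalkeeper indifferent between dive Right and dive Left.
  the goalkeeper's payoff from dive Right: p·(-2) + (1−p)·(-8) = 6p - 8
  the goalkeeper's payoff from dive Left: p·(-8) + (1−p)·(-4) = -4p - 4
  6p - 8 = -4p - 4  ⇒  10p = 4  ⇒  p = 2/5.
The kicker's indifference between aim Right and aim Left determines the goalkeeper's mixing probability q:
  the kicker's payoff to aim Right: q·2 + (1−q)·8 = -6q + 8
  the kicker's payoff to aim Left: q·8 + (1−q)·4 = 4q + 4
  -6q + 8 = 4q + 4  ⇒  -10q = -4  ⇒  q = 2/5.

p = 2/5, q = 2/5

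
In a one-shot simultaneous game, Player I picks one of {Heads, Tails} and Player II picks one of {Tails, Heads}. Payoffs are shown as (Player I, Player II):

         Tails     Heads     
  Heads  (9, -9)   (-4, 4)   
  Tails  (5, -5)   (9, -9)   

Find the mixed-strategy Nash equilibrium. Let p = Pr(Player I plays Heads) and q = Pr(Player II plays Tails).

p = 4/17, q = 13/17

For Player II to be willing to mix, Player II must be indifferent between Tails and Heads, which pins down Player I's mix.
  Player II's expected payoff from Tails: p·(-9) + (1−p)·(-5) = -4p - 5
  Player II's expected payoff from Heads: p·4 + (1−p)·(-9) = 13p - 9
  -4p - 5 = 13p - 9  ⇒  -17p = -4  ⇒  p = 4/17.
In a mixed equilibrium Player I is indifferent between Heads and Tails; this condition fixes q.
  Player I's expected payoff from Heads: q·9 + (1−q)·(-4) = 13q - 4
  Player I's expected payoff from Tails: q·5 + (1−q)·9 = -4q + 9
  13q - 4 = -4q + 9  ⇒  17q = 13  ⇒  q = 13/17.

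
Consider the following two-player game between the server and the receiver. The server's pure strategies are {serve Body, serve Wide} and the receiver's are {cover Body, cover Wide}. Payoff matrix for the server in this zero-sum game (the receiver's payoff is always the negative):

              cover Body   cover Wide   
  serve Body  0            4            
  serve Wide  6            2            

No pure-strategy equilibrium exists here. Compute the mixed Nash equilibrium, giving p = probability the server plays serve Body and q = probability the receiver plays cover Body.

p = 1/2, q = 1/4

The server's mix must leave the receiver indifferent between cover Body and cover Wide.
  the receiver's payoff from cover Body: p·0 + (1−p)·(-6) = 6p - 6
  the receiver's payoff from cover Wide: p·(-4) + (1−p)·(-2) = -2p - 2
  6p - 6 = -2p - 2  ⇒  8p = 4  ⇒  p = 1/2.
Set the server's expected payoff from serve Body equal to that from serve Wide:
  the server's payoff to serve Body: q·0 + (1−q)·4 = -4q + 4
  the server's payoff to serve Wide: q·6 + (1−q)·2 = 4q + 2
  -4q + 4 = 4q + 2  ⇒  -8q = -2  ⇒  q = 1/4.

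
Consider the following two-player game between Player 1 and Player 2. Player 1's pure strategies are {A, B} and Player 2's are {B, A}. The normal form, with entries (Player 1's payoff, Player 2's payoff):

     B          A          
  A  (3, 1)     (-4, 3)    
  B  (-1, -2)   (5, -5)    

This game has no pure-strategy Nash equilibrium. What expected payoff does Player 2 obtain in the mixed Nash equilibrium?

-1/5

Set Player 2's expected payoff from B equal to that from A:
  Player 2's expected payoff from B: p·1 + (1−p)·(-2) = 3p - 2
  Player 2's expected payoff from A: p·3 + (1−p)·(-5) = 8p - 5
  3p - 2 = 8p - 5  ⇒  -5p = -3  ⇒  p = 3/5.
At equilibrium Player 2 is indifferent across columns, so Player 2's payoff equals the payoff from B: (3/5)·1 + (2/5)·(-2) = -1/5.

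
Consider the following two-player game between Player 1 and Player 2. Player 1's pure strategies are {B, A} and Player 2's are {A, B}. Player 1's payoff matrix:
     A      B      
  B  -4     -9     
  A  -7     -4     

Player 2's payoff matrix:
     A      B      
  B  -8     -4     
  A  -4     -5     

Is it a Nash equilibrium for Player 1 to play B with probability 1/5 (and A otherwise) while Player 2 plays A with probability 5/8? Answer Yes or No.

Yes

Check Player 2's indifference given Player 1's mix p = 1/5:
  payoff from A = -24/5; payoff from B = -24/5 — equal.
Check Player 1's indifference given Player 2's mix q = 5/8:
  payoff from B = -47/8; payoff from A = -47/8 — equal.
Both players are indifferent, so neither can profitably deviate.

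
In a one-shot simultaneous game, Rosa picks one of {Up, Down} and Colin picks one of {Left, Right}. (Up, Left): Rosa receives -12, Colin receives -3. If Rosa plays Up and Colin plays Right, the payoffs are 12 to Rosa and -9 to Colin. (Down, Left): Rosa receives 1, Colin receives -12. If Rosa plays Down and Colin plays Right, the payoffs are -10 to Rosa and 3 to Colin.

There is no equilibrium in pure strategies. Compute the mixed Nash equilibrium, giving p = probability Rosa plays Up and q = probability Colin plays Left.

Colin's indifference between Left and Right determines Rosa's mixing probability p:
  Colin's payoff to Left: p·(-3) + (1−p)·(-12) = 9p - 12
  Colin's payoff to Right: p·(-9) + (1−p)·3 = -12p + 3
  9p - 12 = -12p + 3  ⇒  21p = 15  ⇒  p = 5/7.
For Rosa to be willing to mix, Rosa must be indifferent between Up and Down, which pins down Colin's mix.
  Rosa's payoff from Up: q·(-12) + (1−q)·12 = -24q + 12
  Rosa's payoff from Down: q·1 + (1−q)·(-10) = 11q - 10
  -24q + 12 = 11q - 10  ⇒  -35q = -22  ⇒  q = 22/35.

p = 5/7, q = 22/35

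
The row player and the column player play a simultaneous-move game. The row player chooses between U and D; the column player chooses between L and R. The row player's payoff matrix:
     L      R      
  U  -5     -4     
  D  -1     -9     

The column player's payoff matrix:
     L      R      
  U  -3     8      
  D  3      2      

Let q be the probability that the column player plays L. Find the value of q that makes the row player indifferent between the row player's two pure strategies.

In a mixed equilibrium the row player is indifferent between U and D; this condition fixes q.
  the row player's expected payoff from U: q·(-5) + (1−q)·(-4) = -q - 4
  the row player's expected payoff from D: q·(-1) + (1−q)·(-9) = 8q - 9
  -q - 4 = 8q - 9  ⇒  -9q = -5  ⇒  q = 5/9.

q = 5/9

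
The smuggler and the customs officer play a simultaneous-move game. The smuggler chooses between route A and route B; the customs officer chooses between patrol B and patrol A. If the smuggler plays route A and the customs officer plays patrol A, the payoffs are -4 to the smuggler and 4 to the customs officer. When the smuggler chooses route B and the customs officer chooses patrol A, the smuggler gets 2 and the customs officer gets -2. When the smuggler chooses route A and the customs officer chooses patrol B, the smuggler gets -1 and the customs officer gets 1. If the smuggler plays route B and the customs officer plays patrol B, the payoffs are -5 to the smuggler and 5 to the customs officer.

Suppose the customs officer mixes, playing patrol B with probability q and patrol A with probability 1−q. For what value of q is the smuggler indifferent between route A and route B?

q = 3/5

The customs officer's mix must leave the smuggler indifferent between route A and route B.
  the smuggler's payoff from route A: q·(-1) + (1−q)·(-4) = 3q - 4
  the smuggler's payoff from route B: q·(-5) + (1−q)·2 = -7q + 2
  3q - 4 = -7q + 2  ⇒  10q = 6  ⇒  q = 3/5.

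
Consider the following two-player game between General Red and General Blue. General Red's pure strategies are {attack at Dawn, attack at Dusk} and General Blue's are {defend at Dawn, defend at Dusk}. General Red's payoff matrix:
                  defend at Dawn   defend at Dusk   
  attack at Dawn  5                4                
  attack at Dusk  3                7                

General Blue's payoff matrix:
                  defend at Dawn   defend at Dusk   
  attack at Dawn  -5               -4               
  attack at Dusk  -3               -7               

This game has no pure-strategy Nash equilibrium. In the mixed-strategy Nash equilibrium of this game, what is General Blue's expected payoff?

-23/5

Set General Blue's expected payoff from defend at Dawn equal to that from defend at Dusk:
  General Blue's expected payoff from defend at Dawn: p·(-5) + (1−p)·(-3) = -2p - 3
  General Blue's expected payoff from defend at Dusk: p·(-4) + (1−p)·(-7) = 3p - 7
  -2p - 3 = 3p - 7  ⇒  -5p = -4  ⇒  p = 4/5.
At equilibrium General Blue is indifferent across columns, so General Blue's payoff equals the payoff from defend at Dawn: (4/5)·(-5) + (1/5)·(-3) = -23/5.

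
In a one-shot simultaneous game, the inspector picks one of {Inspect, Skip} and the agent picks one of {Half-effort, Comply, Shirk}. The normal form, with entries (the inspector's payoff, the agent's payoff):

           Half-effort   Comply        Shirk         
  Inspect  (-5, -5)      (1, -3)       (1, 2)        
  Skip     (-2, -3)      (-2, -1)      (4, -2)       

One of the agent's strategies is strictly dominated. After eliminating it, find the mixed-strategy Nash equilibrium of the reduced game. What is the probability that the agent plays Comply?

The agent's strategy Half-effort is strictly dominated by Comply: -3 > -5 and -1 > -3. Eliminate Half-effort.
In a mixed equilibrium the inspector is indifferent between Inspect and Skip; this condition fixes q.
  the inspector's payoff to Inspect: q·1 + (1−q)·1 = 1
  the inspector's payoff to Skip: q·(-2) + (1−q)·4 = -6q + 4
  1 = -6q + 4  ⇒  6q = 3  ⇒  q = 1/2.

q = 1/2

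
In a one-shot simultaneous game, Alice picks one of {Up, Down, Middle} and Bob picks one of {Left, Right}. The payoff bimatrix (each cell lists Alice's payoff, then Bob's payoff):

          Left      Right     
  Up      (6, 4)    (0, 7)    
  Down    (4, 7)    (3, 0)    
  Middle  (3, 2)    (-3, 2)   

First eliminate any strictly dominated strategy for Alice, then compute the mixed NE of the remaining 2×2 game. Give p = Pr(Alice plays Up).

p = 7/10

Alice's strategy Middle is strictly dominated by Up: 6 > 3 and 0 > -3. Eliminate Middle.
Bob's indifference between Left and Right determines Alice's mixing probability p:
  Bob's payoff to Left: p·4 + (1−p)·7 = -3p + 7
  Bob's payoff to Right: p·7 + (1−p)·0 = 7p
  -3p + 7 = 7p  ⇒  -10p = -7  ⇒  p = 7/10.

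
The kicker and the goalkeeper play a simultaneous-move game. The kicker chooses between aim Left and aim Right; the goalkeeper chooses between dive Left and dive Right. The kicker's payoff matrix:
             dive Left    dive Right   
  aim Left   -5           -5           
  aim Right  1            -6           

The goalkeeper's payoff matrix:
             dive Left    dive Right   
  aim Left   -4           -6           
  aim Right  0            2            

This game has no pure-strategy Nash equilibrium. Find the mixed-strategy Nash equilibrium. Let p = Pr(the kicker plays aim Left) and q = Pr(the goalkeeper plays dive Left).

p = 1/2, q = 1/7

The kicker's mix must leave the goalkeeper indifferent between dive Left and dive Right.
  the goalkeeper's expected payoff from dive Left: p·(-4) + (1−p)·0 = -4p
  the goalkeeper's expected payoff from dive Right: p·(-6) + (1−p)·2 = -8p + 2
  -4p = -8p + 2  ⇒  4p = 2  ⇒  p = 1/2.
The kicker's indifference between aim Left and aim Right determines the goalkeeper's mixing probability q:
  the kicker's payoff from aim Left: q·(-5) + (1−q)·(-5) = -5
  the kicker's payoff from aim Right: q·1 + (1−q)·(-6) = 7q - 6
  -5 = 7q - 6  ⇒  -7q = -1  ⇒  q = 1/7.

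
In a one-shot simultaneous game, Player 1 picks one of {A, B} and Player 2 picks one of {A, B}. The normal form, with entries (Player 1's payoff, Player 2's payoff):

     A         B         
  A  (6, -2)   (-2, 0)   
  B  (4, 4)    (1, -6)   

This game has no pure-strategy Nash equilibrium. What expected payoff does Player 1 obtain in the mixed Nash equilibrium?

Player 2's mix must leave Player 1 indifferent between A and B.
  Player 1's payoff from A: q·6 + (1−q)·(-2) = 8q - 2
  Player 1's payoff from B: q·4 + (1−q)·1 = 3q + 1
  8q - 2 = 3q + 1  ⇒  5q = 3  ⇒  q = 3/5.
At equilibrium Player 1 is indifferent across rows, so Player 1's payoff equals the payoff from A: (3/5)·6 + (2/5)·(-2) = 14/5.

14/5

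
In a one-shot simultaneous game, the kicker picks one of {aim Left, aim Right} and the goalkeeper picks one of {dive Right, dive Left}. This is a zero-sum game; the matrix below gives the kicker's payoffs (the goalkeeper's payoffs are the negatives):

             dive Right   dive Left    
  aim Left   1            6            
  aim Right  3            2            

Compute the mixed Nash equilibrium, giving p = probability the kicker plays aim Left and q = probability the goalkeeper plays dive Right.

p = 1/6, q = 2/3

Set the goalkeeper's expected payoff from dive Right equal to that from dive Left:
  the goalkeeper's payoff from dive Right: p·(-1) + (1−p)·(-3) = 2p - 3
  the goalkeeper's payoff from dive Left: p·(-6) + (1−p)·(-2) = -4p - 2
  2p - 3 = -4p - 2  ⇒  6p = 1  ⇒  p = 1/6.
For the kicker to be willing to mix, the kicker must be indifferent between aim Left and aim Right, which pins down the goalkeeper's mix.
  the kicker's expected payoff from aim Left: q·1 + (1−q)·6 = -5q + 6
  the kicker's expected payoff from aim Right: q·3 + (1−q)·2 = q + 2
  -5q + 6 = q + 2  ⇒  -6q = -4  ⇒  q = 2/3.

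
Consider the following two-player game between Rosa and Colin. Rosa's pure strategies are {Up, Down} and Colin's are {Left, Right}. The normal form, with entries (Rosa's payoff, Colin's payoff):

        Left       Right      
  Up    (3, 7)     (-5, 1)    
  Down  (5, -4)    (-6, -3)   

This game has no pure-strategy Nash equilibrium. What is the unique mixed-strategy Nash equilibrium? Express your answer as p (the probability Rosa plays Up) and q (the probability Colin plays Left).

For Colin to be willing to mix, Colin must be indifferent between Left and Right, which pins down Rosa's mix.
  Colin's expected payoff from Left: p·7 + (1−p)·(-4) = 11p - 4
  Colin's expected payoff from Right: p·1 + (1−p)·(-3) = 4p - 3
  11p - 4 = 4p - 3  ⇒  7p = 1  ⇒  p = 1/7.
For Rosa to be willing to mix, Rosa must be indifferent between Up and Down, which pins down Colin's mix.
  Rosa's expected payoff from Up: q·3 + (1−q)·(-5) = 8q - 5
  Rosa's expected payoff from Down: q·5 + (1−q)·(-6) = 11q - 6
  8q - 5 = 11q - 6  ⇒  -3q = -1  ⇒  q = 1/3.

p = 1/7, q = 1/3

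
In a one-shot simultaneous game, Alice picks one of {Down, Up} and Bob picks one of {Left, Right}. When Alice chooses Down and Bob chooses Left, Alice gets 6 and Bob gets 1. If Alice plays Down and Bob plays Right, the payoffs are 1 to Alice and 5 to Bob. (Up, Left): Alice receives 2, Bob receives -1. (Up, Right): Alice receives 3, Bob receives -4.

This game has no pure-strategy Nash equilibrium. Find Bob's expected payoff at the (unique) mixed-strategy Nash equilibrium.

Alice's mix must leave Bob indifferent between Left and Right.
  Bob's payoff from Left: p·1 + (1−p)·(-1) = 2p - 1
  Bob's payoff from Right: p·5 + (1−p)·(-4) = 9p - 4
  2p - 1 = 9p - 4  ⇒  -7p = -3  ⇒  p = 3/7.
At equilibrium Bob is indifferent across columns, so Bob's payoff equals the payoff from Left: (3/7)·1 + (4/7)·(-1) = -1/7.

-1/7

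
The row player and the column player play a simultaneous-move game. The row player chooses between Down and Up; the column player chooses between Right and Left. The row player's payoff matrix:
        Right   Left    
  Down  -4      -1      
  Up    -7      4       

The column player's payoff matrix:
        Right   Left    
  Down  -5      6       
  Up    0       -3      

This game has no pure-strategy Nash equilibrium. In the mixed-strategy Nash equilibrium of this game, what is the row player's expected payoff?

In a mixed equilibrium the row player is indifferent between Down and Up; this condition fixes q.
  the row player's expected payoff from Down: q·(-4) + (1−q)·(-1) = -3q - 1
  the row player's expected payoff from Up: q·(-7) + (1−q)·4 = -11q + 4
  -3q - 1 = -11q + 4  ⇒  8q = 5  ⇒  q = 5/8.
At equilibrium the row player is indifferent across rows, so the row player's payoff equals the payoff from Down: (5/8)·(-4) + (3/8)·(-1) = -23/8.

-23/8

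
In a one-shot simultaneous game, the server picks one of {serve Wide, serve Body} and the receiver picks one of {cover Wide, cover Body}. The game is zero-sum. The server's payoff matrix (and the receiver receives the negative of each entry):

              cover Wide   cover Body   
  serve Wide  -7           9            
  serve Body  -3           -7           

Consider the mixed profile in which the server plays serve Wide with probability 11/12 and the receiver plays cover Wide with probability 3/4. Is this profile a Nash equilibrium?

No

Given the server's mix p = 11/12, the receiver's payoff from cover Wide is 20/3 but from cover Body is -23/3. The receiver strictly prefers cover Wide, so the receiver would not mix.
So the proposed profile is not a Nash equilibrium.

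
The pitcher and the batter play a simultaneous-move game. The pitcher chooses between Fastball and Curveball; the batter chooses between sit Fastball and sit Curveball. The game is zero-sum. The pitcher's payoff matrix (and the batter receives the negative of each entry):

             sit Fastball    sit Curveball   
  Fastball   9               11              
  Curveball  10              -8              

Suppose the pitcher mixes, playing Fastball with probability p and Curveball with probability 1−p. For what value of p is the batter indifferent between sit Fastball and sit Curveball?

In a mixed equilibrium the batter is indifferent between sit Fastball and sit Curveball; this condition fixes p.
  the batter's expected payoff from sit Fastball: p·(-9) + (1−p)·(-10) = p - 10
  the batter's expected payoff from sit Curveball: p·(-11) + (1−p)·8 = -19p + 8
  p - 10 = -19p + 8  ⇒  20p = 18  ⇒  p = 9/10.

p = 9/10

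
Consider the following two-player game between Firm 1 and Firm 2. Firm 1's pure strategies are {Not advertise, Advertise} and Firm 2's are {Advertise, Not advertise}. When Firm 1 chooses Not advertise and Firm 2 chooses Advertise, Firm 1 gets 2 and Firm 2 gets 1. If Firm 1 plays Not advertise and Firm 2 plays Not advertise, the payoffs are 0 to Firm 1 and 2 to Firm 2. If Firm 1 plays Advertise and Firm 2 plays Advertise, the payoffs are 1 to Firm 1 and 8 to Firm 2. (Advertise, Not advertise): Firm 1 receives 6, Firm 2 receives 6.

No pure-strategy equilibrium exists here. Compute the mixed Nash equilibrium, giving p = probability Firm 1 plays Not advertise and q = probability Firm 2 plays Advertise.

For Firm 2 to be willing to mix, Firm 2 must be indifferent between Advertise and Not advertise, which pins down Firm 1's mix.
  Firm 2's payoff from Advertise: p·1 + (1−p)·8 = -7p + 8
  Firm 2's payoff from Not advertise: p·2 + (1−p)·6 = -4p + 6
  -7p + 8 = -4p + 6  ⇒  -3p = -2  ⇒  p = 2/3.
Firm 1's indifference between Not advertise and Advertise determines Firm 2's mixing probability q:
  Firm 1's payoff to Not advertise: q·2 + (1−q)·0 = 2q
  Firm 1's payoff to Advertise: q·1 + (1−q)·6 = -5q + 6
  2q = -5q + 6  ⇒  7q = 6  ⇒  q = 6/7.

p = 2/3, q = 6/7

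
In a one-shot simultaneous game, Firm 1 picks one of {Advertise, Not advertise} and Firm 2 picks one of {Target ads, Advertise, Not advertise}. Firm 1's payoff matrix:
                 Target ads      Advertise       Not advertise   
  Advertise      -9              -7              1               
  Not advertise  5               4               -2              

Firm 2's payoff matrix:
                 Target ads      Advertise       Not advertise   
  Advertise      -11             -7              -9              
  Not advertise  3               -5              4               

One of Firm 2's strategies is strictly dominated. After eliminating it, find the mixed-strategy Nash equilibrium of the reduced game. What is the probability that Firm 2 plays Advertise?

Firm 2's strategy Target ads is strictly dominated by Not advertise: -9 > -11 and 4 > 3. Eliminate Target ads.
In a mixed equilibrium Firm 1 is indifferent between Advertise and Not advertise; this condition fixes q.
  Firm 1's expected payoff from Advertise: q·(-7) + (1−q)·1 = -8q + 1
  Firm 1's expected payoff from Not advertise: q·4 + (1−q)·(-2) = 6q - 2
  -8q + 1 = 6q - 2  ⇒  -14q = -3  ⇒  q = 3/14.

q = 3/14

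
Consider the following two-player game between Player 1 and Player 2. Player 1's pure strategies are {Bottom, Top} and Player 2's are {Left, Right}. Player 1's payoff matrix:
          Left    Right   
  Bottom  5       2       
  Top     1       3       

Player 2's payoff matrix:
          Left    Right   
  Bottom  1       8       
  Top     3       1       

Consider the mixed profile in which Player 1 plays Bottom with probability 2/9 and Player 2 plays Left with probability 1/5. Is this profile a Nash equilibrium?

Check Player 2's indifference given Player 1's mix p = 2/9:
  payoff from Left = 23/9; payoff from Right = 23/9 — equal.
Check Player 1's indifference given Player 2's mix q = 1/5:
  payoff from Bottom = 13/5; payoff from Top = 13/5 — equal.
Both players are indifferent, so neither can profitably deviate.

Yes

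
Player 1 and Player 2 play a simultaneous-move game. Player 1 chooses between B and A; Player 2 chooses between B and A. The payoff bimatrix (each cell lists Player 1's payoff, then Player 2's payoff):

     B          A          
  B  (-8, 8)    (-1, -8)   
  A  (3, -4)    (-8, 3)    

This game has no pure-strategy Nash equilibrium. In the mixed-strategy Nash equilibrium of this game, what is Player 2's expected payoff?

-8/23

In a mixed equilibrium Player 2 is indifferent between B and A; this condition fixes p.
  Player 2's payoff to B: p·8 + (1−p)·(-4) = 12p - 4
  Player 2's payoff to A: p·(-8) + (1−p)·3 = -11p + 3
  12p - 4 = -11p + 3  ⇒  23p = 7  ⇒  p = 7/23.
At equilibrium Player 2 is indifferent across columns, so Player 2's payoff equals the payoff from B: (7/23)·8 + (16/23)·(-4) = -8/23.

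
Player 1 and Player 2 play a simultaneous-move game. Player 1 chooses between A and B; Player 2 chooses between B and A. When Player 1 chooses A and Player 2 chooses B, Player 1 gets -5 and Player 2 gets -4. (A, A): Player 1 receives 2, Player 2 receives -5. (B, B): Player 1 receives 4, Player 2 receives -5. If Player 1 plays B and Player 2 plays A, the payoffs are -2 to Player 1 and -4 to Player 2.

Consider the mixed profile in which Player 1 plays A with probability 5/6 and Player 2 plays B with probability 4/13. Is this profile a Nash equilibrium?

Given Player 1's mix p = 5/6, Player 2's payoff from B is -25/6 but from A is -29/6. Player 2 strictly prefers B, so Player 2 would not mix.
So the proposed profile is not a Nash equilibrium.

No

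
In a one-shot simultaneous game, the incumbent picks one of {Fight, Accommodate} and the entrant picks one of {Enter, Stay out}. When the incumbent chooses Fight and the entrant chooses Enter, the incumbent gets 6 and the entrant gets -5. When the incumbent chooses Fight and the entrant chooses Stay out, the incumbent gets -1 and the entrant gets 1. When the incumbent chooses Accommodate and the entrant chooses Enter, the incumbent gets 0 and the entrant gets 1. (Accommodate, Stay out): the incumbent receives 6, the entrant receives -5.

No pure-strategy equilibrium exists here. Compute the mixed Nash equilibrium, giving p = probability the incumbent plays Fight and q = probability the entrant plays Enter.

For the entrant to be willing to mix, the entrant must be indifferent between Enter and Stay out, which pins down the incumbent's mix.
  the entrant's payoff to Enter: p·(-5) + (1−p)·1 = -6p + 1
  the entrant's payoff to Stay out: p·1 + (1−p)·(-5) = 6p - 5
  -6p + 1 = 6p - 5  ⇒  -12p = -6  ⇒  p = 1/2.
Set the incumbent's expected payoff from Fight equal to that from Accommodate:
  the incumbent's expected payoff from Fight: q·6 + (1−q)·(-1) = 7q - 1
  the incumbent's expected payoff from Accommodate: q·0 + (1−q)·6 = -6q + 6
  7q - 1 = -6q + 6  ⇒  13q = 7  ⇒  q = 7/13.

p = 1/2, q = 7/13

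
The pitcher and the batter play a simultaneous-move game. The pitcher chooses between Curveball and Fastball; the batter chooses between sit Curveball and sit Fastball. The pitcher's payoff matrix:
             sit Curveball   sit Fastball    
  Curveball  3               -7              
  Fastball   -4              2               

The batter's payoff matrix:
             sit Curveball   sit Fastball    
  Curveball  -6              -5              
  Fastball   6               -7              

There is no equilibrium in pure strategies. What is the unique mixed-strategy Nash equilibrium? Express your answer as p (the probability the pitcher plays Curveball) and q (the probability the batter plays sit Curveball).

p = 13/14, q = 9/16

For the batter to be willing to mix, the batter must be indifferent between sit Curveball and sit Fastball, which pins down the pitcher's mix.
  the batter's payoff from sit Curveball: p·(-6) + (1−p)·6 = -12p + 6
  the batter's payoff from sit Fastball: p·(-5) + (1−p)·(-7) = 2p - 7
  -12p + 6 = 2p - 7  ⇒  -14p = -13  ⇒  p = 13/14.
For the pitcher to be willing to mix, the pitcher must be indifferent between Curveball and Fastball, which pins down the batter's mix.
  the pitcher's payoff from Curveball: q·3 + (1−q)·(-7) = 10q - 7
  the pitcher's payoff from Fastball: q·(-4) + (1−q)·2 = -6q + 2
  10q - 7 = -6q + 2  ⇒  16q = 9  ⇒  q = 9/16.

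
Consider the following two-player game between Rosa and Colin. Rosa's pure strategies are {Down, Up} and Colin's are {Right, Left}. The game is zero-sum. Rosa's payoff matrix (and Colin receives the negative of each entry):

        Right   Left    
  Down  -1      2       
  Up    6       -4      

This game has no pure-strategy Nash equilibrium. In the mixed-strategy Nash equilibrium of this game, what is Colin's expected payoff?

-8/13

Colin's indifference between Right and Left determines Rosa's mixing probability p:
  Colin's expected payoff from Right: p·1 + (1−p)·(-6) = 7p - 6
  Colin's expected payoff from Left: p·(-2) + (1−p)·4 = -6p + 4
  7p - 6 = -6p + 4  ⇒  13p = 10  ⇒  p = 10/13.
At equilibrium Colin is indifferent across columns, so Colin's payoff equals the payoff from Right: (10/13)·1 + (3/13)·(-6) = -8/13.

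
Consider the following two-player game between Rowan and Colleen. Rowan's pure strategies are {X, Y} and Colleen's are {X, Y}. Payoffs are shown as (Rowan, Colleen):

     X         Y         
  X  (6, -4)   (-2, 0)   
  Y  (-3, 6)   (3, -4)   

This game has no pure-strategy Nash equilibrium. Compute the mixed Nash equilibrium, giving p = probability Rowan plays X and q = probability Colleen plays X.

For Colleen to be willing to mix, Colleen must be indifferent between X and Y, which pins down Rowan's mix.
  Colleen's payoff from X: p·(-4) + (1−p)·6 = -10p + 6
  Colleen's payoff from Y: p·0 + (1−p)·(-4) = 4p - 4
  -10p + 6 = 4p - 4  ⇒  -14p = -10  ⇒  p = 5/7.
Colleen's mix must leave Rowan indifferent between X and Y.
  Rowan's payoff to X: q·6 + (1−q)·(-2) = 8q - 2
  Rowan's payoff to Y: q·(-3) + (1−q)·3 = -6q + 3
  8q - 2 = -6q + 3  ⇒  14q = 5  ⇒  q = 5/14.

p = 5/7, q = 5/14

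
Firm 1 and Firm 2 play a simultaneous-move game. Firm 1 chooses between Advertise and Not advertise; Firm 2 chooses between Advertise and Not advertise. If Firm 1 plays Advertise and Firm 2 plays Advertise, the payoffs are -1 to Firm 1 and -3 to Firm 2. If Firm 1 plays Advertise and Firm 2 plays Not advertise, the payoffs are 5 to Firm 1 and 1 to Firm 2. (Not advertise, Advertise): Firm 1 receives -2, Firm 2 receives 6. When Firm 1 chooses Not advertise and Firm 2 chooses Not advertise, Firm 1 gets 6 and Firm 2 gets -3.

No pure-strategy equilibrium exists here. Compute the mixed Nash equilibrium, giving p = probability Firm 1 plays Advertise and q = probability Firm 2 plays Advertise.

p = 9/13, q = 1/2

Set Firm 2's expected payoff from Advertise equal to that from Not advertise:
  Firm 2's payoff to Advertise: p·(-3) + (1−p)·6 = -9p + 6
  Firm 2's payoff to Not advertise: p·1 + (1−p)·(-3) = 4p - 3
  -9p + 6 = 4p - 3  ⇒  -13p = -9  ⇒  p = 9/13.
In a mixed equilibrium Firm 1 is indifferent between Advertise and Not advertise; this condition fixes q.
  Firm 1's payoff from Advertise: q·(-1) + (1−q)·5 = -6q + 5
  Firm 1's payoff from Not advertise: q·(-2) + (1−q)·6 = -8q + 6
  -6q + 5 = -8q + 6  ⇒  2q = 1  ⇒  q = 1/2.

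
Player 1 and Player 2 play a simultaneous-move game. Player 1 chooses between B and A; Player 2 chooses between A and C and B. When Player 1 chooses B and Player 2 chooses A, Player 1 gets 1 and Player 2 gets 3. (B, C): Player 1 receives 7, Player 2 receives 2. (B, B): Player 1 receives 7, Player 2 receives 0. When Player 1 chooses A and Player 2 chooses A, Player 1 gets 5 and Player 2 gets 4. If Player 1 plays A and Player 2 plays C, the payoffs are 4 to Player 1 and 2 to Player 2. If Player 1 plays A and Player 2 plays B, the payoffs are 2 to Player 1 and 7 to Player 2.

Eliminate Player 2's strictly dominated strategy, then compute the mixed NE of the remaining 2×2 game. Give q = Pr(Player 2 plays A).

Player 2's strategy C is strictly dominated by A: 3 > 2 and 4 > 2. Eliminate C.
Player 1's indifference between B and A determines Player 2's mixing probability q:
  Player 1's payoff from B: q·1 + (1−q)·7 = -6q + 7
  Player 1's payoff from A: q·5 + (1−q)·2 = 3q + 2
  -6q + 7 = 3q + 2  ⇒  -9q = -5  ⇒  q = 5/9.

q = 5/9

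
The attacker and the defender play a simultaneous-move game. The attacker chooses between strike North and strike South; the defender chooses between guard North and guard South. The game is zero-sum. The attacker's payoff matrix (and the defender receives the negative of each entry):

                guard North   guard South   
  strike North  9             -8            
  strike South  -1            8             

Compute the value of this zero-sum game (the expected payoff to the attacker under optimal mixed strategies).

v = 32/13

In a mixed equilibrium the attacker is indifferent between strike North and strike South; this condition fixes q.
  the attacker's expected payoff from strike North: q·9 + (1−q)·(-8) = 17q - 8
  the attacker's expected payoff from strike South: q·(-1) + (1−q)·8 = -9q + 8
  17q - 8 = -9q + 8  ⇒  26q = 16  ⇒  q = 8/13.
The value is the attacker's expected payoff against this mix (using strike North): (8/13)·9 + (5/13)·(-8) = 32/13.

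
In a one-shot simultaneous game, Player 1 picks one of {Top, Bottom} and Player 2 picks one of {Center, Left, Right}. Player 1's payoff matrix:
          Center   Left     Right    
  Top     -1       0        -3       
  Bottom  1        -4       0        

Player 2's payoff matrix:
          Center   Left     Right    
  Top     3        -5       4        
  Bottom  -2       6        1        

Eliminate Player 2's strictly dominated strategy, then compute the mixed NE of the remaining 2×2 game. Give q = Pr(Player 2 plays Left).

Player 2's strategy Center is strictly dominated by Right: 4 > 3 and 1 > -2. Eliminate Center.
In a mixed equilibrium Player 1 is indifferent between Top and Bottom; this condition fixes q.
  Player 1's payoff from Top: q·0 + (1−q)·(-3) = 3q - 3
  Player 1's payoff from Bottom: q·(-4) + (1−q)·0 = -4q
  3q - 3 = -4q  ⇒  7q = 3  ⇒  q = 3/7.

q = 3/7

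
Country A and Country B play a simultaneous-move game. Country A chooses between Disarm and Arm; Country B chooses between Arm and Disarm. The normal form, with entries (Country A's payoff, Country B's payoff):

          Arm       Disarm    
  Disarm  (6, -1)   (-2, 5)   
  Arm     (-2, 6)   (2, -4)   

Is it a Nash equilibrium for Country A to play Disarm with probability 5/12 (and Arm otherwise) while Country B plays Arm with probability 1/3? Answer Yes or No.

Given Country A's mix p = 5/12, Country B's payoff from Arm is 37/12 but from Disarm is -1/4. Country B strictly prefers Arm, so Country B would not mix.
So the proposed profile is not a Nash equilibrium.

No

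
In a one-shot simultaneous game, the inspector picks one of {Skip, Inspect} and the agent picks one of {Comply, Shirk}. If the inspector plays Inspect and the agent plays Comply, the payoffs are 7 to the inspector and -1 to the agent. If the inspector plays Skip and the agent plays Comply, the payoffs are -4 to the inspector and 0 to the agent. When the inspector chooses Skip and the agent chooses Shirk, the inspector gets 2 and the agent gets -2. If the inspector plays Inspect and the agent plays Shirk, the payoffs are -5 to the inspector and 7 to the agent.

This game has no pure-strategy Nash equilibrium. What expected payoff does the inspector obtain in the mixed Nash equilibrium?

-1/3

The inspector's indifference between Skip and Inspect determines the agent's mixing probability q:
  the inspector's expected payoff from Skip: q·(-4) + (1−q)·2 = -6q + 2
  the inspector's expected payoff from Inspect: q·7 + (1−q)·(-5) = 12q - 5
  -6q + 2 = 12q - 5  ⇒  -18q = -7  ⇒  q = 7/18.
At equilibrium the inspector is indifferent across rows, so the inspector's payoff equals the payoff from Skip: (7/18)·(-4) + (11/18)·2 = -1/3.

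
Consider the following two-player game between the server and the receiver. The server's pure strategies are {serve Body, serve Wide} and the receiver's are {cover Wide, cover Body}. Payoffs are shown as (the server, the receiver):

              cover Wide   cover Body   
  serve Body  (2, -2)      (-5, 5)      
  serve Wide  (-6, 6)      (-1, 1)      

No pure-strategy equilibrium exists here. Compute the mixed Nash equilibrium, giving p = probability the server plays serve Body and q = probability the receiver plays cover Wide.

p = 5/12, q = 1/3

The receiver's indifference between cover Wide and cover Body determines the server's mixing probability p:
  the receiver's payoff from cover Wide: p·(-2) + (1−p)·6 = -8p + 6
  the receiver's payoff from cover Body: p·5 + (1−p)·1 = 4p + 1
  -8p + 6 = 4p + 1  ⇒  -12p = -5  ⇒  p = 5/12.
The receiver's mix must leave the server indifferent between serve Body and serve Wide.
  the server's payoff to serve Body: q·2 + (1−q)·(-5) = 7q - 5
  the server's payoff to serve Wide: q·(-6) + (1−q)·(-1) = -5q - 1
  7q - 5 = -5q - 1  ⇒  12q = 4  ⇒  q = 1/3.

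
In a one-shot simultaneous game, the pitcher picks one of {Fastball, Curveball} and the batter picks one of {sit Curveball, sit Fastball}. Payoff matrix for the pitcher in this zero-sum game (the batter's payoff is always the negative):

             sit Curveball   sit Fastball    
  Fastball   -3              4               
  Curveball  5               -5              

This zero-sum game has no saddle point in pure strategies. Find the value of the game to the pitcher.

v = 5/17

Set the pitcher's expected payoff from Fastball equal to that from Curveball:
  the pitcher's payoff to Fastball: q·(-3) + (1−q)·4 = -7q + 4
  the pitcher's payoff to Curveball: q·5 + (1−q)·(-5) = 10q - 5
  -7q + 4 = 10q - 5  ⇒  -17q = -9  ⇒  q = 9/17.
The value is the pitcher's expected payoff against this mix (using Fastball): (9/17)·(-3) + (8/17)·4 = 5/17.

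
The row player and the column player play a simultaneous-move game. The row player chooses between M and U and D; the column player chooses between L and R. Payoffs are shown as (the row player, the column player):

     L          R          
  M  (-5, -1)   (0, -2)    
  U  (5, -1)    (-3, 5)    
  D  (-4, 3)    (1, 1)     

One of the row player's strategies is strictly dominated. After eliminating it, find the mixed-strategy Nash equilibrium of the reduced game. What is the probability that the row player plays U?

The row player's strategy M is strictly dominated by D: -4 > -5 and 1 > 0. Eliminate M.
The row player's mix must leave the column player indifferent between L and R.
  the column player's payoff from L: p·(-1) + (1−p)·3 = -4p + 3
  the column player's payoff from R: p·5 + (1−p)·1 = 4p + 1
  -4p + 3 = 4p + 1  ⇒  -8p = -2  ⇒  p = 1/4.

p = 1/4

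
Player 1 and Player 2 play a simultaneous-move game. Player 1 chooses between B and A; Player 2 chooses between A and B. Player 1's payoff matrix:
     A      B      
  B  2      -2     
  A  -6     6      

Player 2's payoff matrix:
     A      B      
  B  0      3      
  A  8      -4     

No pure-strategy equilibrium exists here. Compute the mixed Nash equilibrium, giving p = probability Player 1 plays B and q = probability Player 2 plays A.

Set Player 2's expected payoff from A equal to that from B:
  Player 2's payoff to A: p·0 + (1−p)·8 = -8p + 8
  Player 2's payoff to B: p·3 + (1−p)·(-4) = 7p - 4
  -8p + 8 = 7p - 4  ⇒  -15p = -12  ⇒  p = 4/5.
Player 1's indifference between B and A determines Player 2's mixing probability q:
  Player 1's payoff from B: q·2 + (1−q)·(-2) = 4q - 2
  Player 1's payoff from A: q·(-6) + (1−q)·6 = -12q + 6
  4q - 2 = -12q + 6  ⇒  16q = 8  ⇒  q = 1/2.

p = 4/5, q = 1/2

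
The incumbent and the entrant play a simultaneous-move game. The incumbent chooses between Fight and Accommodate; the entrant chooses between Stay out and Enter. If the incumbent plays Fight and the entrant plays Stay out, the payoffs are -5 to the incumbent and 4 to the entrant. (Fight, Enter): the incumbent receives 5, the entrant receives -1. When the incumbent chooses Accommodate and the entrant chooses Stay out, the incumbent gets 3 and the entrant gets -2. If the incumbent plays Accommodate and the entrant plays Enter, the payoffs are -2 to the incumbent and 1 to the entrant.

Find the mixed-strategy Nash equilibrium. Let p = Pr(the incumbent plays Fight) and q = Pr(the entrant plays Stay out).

In a mixed equilibrium the entrant is indifferent between Stay out and Enter; this condition fixes p.
  the entrant's payoff to Stay out: p·4 + (1−p)·(-2) = 6p - 2
  the entrant's payoff to Enter: p·(-1) + (1−p)·1 = -2p + 1
  6p - 2 = -2p + 1  ⇒  8p = 3  ⇒  p = 3/8.
The incumbent's indifference between Fight and Accommodate determines the entrant's mixing probability q:
  the incumbent's payoff to Fight: q·(-5) + (1−q)·5 = -10q + 5
  the incumbent's payoff to Accommodate: q·3 + (1−q)·(-2) = 5q - 2
  -10q + 5 = 5q - 2  ⇒  -15q = -7  ⇒  q = 7/15.

p = 3/8, q = 7/15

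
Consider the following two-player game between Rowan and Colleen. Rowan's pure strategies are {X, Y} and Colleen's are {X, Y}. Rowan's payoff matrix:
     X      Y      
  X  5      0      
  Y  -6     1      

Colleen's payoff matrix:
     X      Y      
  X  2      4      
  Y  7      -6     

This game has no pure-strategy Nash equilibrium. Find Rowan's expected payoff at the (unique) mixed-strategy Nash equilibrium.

For Rowan to be willing to mix, Rowan must be indifferent between X and Y, which pins down Colleen's mix.
  Rowan's expected payoff from X: q·5 + (1−q)·0 = 5q
  Rowan's expected payoff from Y: q·(-6) + (1−q)·1 = -7q + 1
  5q = -7q + 1  ⇒  12q = 1  ⇒  q = 1/12.
At equilibrium Rowan is indifferent across rows, so Rowan's payoff equals the payoff from X: (1/12)·5 + (11/12)·0 = 5/12.

5/12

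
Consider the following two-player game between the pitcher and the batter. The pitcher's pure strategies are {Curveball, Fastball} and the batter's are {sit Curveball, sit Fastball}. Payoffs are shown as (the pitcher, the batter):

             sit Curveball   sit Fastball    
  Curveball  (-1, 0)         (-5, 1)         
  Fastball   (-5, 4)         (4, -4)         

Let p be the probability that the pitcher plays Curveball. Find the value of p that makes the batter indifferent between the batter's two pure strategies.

Set the batter's expected payoff from sit Curveball equal to that from sit Fastball:
  the batter's payoff to sit Curveball: p·0 + (1−p)·4 = -4p + 4
  the batter's payoff to sit Fastball: p·1 + (1−p)·(-4) = 5p - 4
  -4p + 4 = 5p - 4  ⇒  -9p = -8  ⇒  p = 8/9.

p = 8/9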